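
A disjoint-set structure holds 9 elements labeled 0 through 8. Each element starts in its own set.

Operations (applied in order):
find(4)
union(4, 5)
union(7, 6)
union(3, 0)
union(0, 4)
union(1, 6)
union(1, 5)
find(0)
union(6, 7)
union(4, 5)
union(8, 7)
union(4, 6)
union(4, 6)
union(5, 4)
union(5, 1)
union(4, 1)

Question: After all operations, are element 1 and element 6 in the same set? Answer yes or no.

Answer: yes

Derivation:
Step 1: find(4) -> no change; set of 4 is {4}
Step 2: union(4, 5) -> merged; set of 4 now {4, 5}
Step 3: union(7, 6) -> merged; set of 7 now {6, 7}
Step 4: union(3, 0) -> merged; set of 3 now {0, 3}
Step 5: union(0, 4) -> merged; set of 0 now {0, 3, 4, 5}
Step 6: union(1, 6) -> merged; set of 1 now {1, 6, 7}
Step 7: union(1, 5) -> merged; set of 1 now {0, 1, 3, 4, 5, 6, 7}
Step 8: find(0) -> no change; set of 0 is {0, 1, 3, 4, 5, 6, 7}
Step 9: union(6, 7) -> already same set; set of 6 now {0, 1, 3, 4, 5, 6, 7}
Step 10: union(4, 5) -> already same set; set of 4 now {0, 1, 3, 4, 5, 6, 7}
Step 11: union(8, 7) -> merged; set of 8 now {0, 1, 3, 4, 5, 6, 7, 8}
Step 12: union(4, 6) -> already same set; set of 4 now {0, 1, 3, 4, 5, 6, 7, 8}
Step 13: union(4, 6) -> already same set; set of 4 now {0, 1, 3, 4, 5, 6, 7, 8}
Step 14: union(5, 4) -> already same set; set of 5 now {0, 1, 3, 4, 5, 6, 7, 8}
Step 15: union(5, 1) -> already same set; set of 5 now {0, 1, 3, 4, 5, 6, 7, 8}
Step 16: union(4, 1) -> already same set; set of 4 now {0, 1, 3, 4, 5, 6, 7, 8}
Set of 1: {0, 1, 3, 4, 5, 6, 7, 8}; 6 is a member.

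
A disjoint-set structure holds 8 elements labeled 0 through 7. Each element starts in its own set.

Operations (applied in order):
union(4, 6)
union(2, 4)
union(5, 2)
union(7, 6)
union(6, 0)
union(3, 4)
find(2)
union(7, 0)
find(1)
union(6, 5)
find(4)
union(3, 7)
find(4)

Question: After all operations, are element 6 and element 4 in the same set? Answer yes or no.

Step 1: union(4, 6) -> merged; set of 4 now {4, 6}
Step 2: union(2, 4) -> merged; set of 2 now {2, 4, 6}
Step 3: union(5, 2) -> merged; set of 5 now {2, 4, 5, 6}
Step 4: union(7, 6) -> merged; set of 7 now {2, 4, 5, 6, 7}
Step 5: union(6, 0) -> merged; set of 6 now {0, 2, 4, 5, 6, 7}
Step 6: union(3, 4) -> merged; set of 3 now {0, 2, 3, 4, 5, 6, 7}
Step 7: find(2) -> no change; set of 2 is {0, 2, 3, 4, 5, 6, 7}
Step 8: union(7, 0) -> already same set; set of 7 now {0, 2, 3, 4, 5, 6, 7}
Step 9: find(1) -> no change; set of 1 is {1}
Step 10: union(6, 5) -> already same set; set of 6 now {0, 2, 3, 4, 5, 6, 7}
Step 11: find(4) -> no change; set of 4 is {0, 2, 3, 4, 5, 6, 7}
Step 12: union(3, 7) -> already same set; set of 3 now {0, 2, 3, 4, 5, 6, 7}
Step 13: find(4) -> no change; set of 4 is {0, 2, 3, 4, 5, 6, 7}
Set of 6: {0, 2, 3, 4, 5, 6, 7}; 4 is a member.

Answer: yes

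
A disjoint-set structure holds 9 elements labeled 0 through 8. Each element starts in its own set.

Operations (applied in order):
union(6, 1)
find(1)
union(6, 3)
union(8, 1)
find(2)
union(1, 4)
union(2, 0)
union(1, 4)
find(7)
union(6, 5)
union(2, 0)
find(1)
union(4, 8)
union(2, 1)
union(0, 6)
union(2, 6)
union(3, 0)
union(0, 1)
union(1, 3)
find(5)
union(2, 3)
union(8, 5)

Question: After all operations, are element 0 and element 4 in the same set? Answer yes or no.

Step 1: union(6, 1) -> merged; set of 6 now {1, 6}
Step 2: find(1) -> no change; set of 1 is {1, 6}
Step 3: union(6, 3) -> merged; set of 6 now {1, 3, 6}
Step 4: union(8, 1) -> merged; set of 8 now {1, 3, 6, 8}
Step 5: find(2) -> no change; set of 2 is {2}
Step 6: union(1, 4) -> merged; set of 1 now {1, 3, 4, 6, 8}
Step 7: union(2, 0) -> merged; set of 2 now {0, 2}
Step 8: union(1, 4) -> already same set; set of 1 now {1, 3, 4, 6, 8}
Step 9: find(7) -> no change; set of 7 is {7}
Step 10: union(6, 5) -> merged; set of 6 now {1, 3, 4, 5, 6, 8}
Step 11: union(2, 0) -> already same set; set of 2 now {0, 2}
Step 12: find(1) -> no change; set of 1 is {1, 3, 4, 5, 6, 8}
Step 13: union(4, 8) -> already same set; set of 4 now {1, 3, 4, 5, 6, 8}
Step 14: union(2, 1) -> merged; set of 2 now {0, 1, 2, 3, 4, 5, 6, 8}
Step 15: union(0, 6) -> already same set; set of 0 now {0, 1, 2, 3, 4, 5, 6, 8}
Step 16: union(2, 6) -> already same set; set of 2 now {0, 1, 2, 3, 4, 5, 6, 8}
Step 17: union(3, 0) -> already same set; set of 3 now {0, 1, 2, 3, 4, 5, 6, 8}
Step 18: union(0, 1) -> already same set; set of 0 now {0, 1, 2, 3, 4, 5, 6, 8}
Step 19: union(1, 3) -> already same set; set of 1 now {0, 1, 2, 3, 4, 5, 6, 8}
Step 20: find(5) -> no change; set of 5 is {0, 1, 2, 3, 4, 5, 6, 8}
Step 21: union(2, 3) -> already same set; set of 2 now {0, 1, 2, 3, 4, 5, 6, 8}
Step 22: union(8, 5) -> already same set; set of 8 now {0, 1, 2, 3, 4, 5, 6, 8}
Set of 0: {0, 1, 2, 3, 4, 5, 6, 8}; 4 is a member.

Answer: yes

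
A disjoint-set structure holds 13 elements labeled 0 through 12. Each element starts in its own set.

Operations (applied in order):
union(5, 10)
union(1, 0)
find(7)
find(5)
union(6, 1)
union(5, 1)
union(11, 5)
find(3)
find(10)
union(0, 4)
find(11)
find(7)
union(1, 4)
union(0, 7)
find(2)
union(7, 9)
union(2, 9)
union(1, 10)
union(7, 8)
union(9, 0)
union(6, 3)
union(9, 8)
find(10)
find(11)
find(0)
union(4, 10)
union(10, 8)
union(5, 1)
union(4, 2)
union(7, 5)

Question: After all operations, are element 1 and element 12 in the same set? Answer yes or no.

Answer: no

Derivation:
Step 1: union(5, 10) -> merged; set of 5 now {5, 10}
Step 2: union(1, 0) -> merged; set of 1 now {0, 1}
Step 3: find(7) -> no change; set of 7 is {7}
Step 4: find(5) -> no change; set of 5 is {5, 10}
Step 5: union(6, 1) -> merged; set of 6 now {0, 1, 6}
Step 6: union(5, 1) -> merged; set of 5 now {0, 1, 5, 6, 10}
Step 7: union(11, 5) -> merged; set of 11 now {0, 1, 5, 6, 10, 11}
Step 8: find(3) -> no change; set of 3 is {3}
Step 9: find(10) -> no change; set of 10 is {0, 1, 5, 6, 10, 11}
Step 10: union(0, 4) -> merged; set of 0 now {0, 1, 4, 5, 6, 10, 11}
Step 11: find(11) -> no change; set of 11 is {0, 1, 4, 5, 6, 10, 11}
Step 12: find(7) -> no change; set of 7 is {7}
Step 13: union(1, 4) -> already same set; set of 1 now {0, 1, 4, 5, 6, 10, 11}
Step 14: union(0, 7) -> merged; set of 0 now {0, 1, 4, 5, 6, 7, 10, 11}
Step 15: find(2) -> no change; set of 2 is {2}
Step 16: union(7, 9) -> merged; set of 7 now {0, 1, 4, 5, 6, 7, 9, 10, 11}
Step 17: union(2, 9) -> merged; set of 2 now {0, 1, 2, 4, 5, 6, 7, 9, 10, 11}
Step 18: union(1, 10) -> already same set; set of 1 now {0, 1, 2, 4, 5, 6, 7, 9, 10, 11}
Step 19: union(7, 8) -> merged; set of 7 now {0, 1, 2, 4, 5, 6, 7, 8, 9, 10, 11}
Step 20: union(9, 0) -> already same set; set of 9 now {0, 1, 2, 4, 5, 6, 7, 8, 9, 10, 11}
Step 21: union(6, 3) -> merged; set of 6 now {0, 1, 2, 3, 4, 5, 6, 7, 8, 9, 10, 11}
Step 22: union(9, 8) -> already same set; set of 9 now {0, 1, 2, 3, 4, 5, 6, 7, 8, 9, 10, 11}
Step 23: find(10) -> no change; set of 10 is {0, 1, 2, 3, 4, 5, 6, 7, 8, 9, 10, 11}
Step 24: find(11) -> no change; set of 11 is {0, 1, 2, 3, 4, 5, 6, 7, 8, 9, 10, 11}
Step 25: find(0) -> no change; set of 0 is {0, 1, 2, 3, 4, 5, 6, 7, 8, 9, 10, 11}
Step 26: union(4, 10) -> already same set; set of 4 now {0, 1, 2, 3, 4, 5, 6, 7, 8, 9, 10, 11}
Step 27: union(10, 8) -> already same set; set of 10 now {0, 1, 2, 3, 4, 5, 6, 7, 8, 9, 10, 11}
Step 28: union(5, 1) -> already same set; set of 5 now {0, 1, 2, 3, 4, 5, 6, 7, 8, 9, 10, 11}
Step 29: union(4, 2) -> already same set; set of 4 now {0, 1, 2, 3, 4, 5, 6, 7, 8, 9, 10, 11}
Step 30: union(7, 5) -> already same set; set of 7 now {0, 1, 2, 3, 4, 5, 6, 7, 8, 9, 10, 11}
Set of 1: {0, 1, 2, 3, 4, 5, 6, 7, 8, 9, 10, 11}; 12 is not a member.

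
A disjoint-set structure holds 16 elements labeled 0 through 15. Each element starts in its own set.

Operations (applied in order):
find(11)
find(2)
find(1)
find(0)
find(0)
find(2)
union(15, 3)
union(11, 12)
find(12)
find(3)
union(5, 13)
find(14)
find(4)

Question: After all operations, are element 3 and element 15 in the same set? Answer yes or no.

Answer: yes

Derivation:
Step 1: find(11) -> no change; set of 11 is {11}
Step 2: find(2) -> no change; set of 2 is {2}
Step 3: find(1) -> no change; set of 1 is {1}
Step 4: find(0) -> no change; set of 0 is {0}
Step 5: find(0) -> no change; set of 0 is {0}
Step 6: find(2) -> no change; set of 2 is {2}
Step 7: union(15, 3) -> merged; set of 15 now {3, 15}
Step 8: union(11, 12) -> merged; set of 11 now {11, 12}
Step 9: find(12) -> no change; set of 12 is {11, 12}
Step 10: find(3) -> no change; set of 3 is {3, 15}
Step 11: union(5, 13) -> merged; set of 5 now {5, 13}
Step 12: find(14) -> no change; set of 14 is {14}
Step 13: find(4) -> no change; set of 4 is {4}
Set of 3: {3, 15}; 15 is a member.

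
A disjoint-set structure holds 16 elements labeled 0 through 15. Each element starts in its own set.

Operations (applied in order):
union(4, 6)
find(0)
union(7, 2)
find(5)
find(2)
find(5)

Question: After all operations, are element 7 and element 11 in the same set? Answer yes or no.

Step 1: union(4, 6) -> merged; set of 4 now {4, 6}
Step 2: find(0) -> no change; set of 0 is {0}
Step 3: union(7, 2) -> merged; set of 7 now {2, 7}
Step 4: find(5) -> no change; set of 5 is {5}
Step 5: find(2) -> no change; set of 2 is {2, 7}
Step 6: find(5) -> no change; set of 5 is {5}
Set of 7: {2, 7}; 11 is not a member.

Answer: no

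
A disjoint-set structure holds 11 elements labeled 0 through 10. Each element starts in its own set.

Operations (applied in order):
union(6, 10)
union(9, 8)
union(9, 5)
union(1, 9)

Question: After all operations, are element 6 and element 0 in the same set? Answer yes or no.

Step 1: union(6, 10) -> merged; set of 6 now {6, 10}
Step 2: union(9, 8) -> merged; set of 9 now {8, 9}
Step 3: union(9, 5) -> merged; set of 9 now {5, 8, 9}
Step 4: union(1, 9) -> merged; set of 1 now {1, 5, 8, 9}
Set of 6: {6, 10}; 0 is not a member.

Answer: no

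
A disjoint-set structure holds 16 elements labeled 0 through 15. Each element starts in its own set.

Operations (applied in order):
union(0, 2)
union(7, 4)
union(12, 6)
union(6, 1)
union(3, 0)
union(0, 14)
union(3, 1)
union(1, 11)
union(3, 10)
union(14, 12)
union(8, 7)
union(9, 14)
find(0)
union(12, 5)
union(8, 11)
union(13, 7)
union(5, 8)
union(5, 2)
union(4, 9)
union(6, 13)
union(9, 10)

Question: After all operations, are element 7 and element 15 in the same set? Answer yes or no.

Step 1: union(0, 2) -> merged; set of 0 now {0, 2}
Step 2: union(7, 4) -> merged; set of 7 now {4, 7}
Step 3: union(12, 6) -> merged; set of 12 now {6, 12}
Step 4: union(6, 1) -> merged; set of 6 now {1, 6, 12}
Step 5: union(3, 0) -> merged; set of 3 now {0, 2, 3}
Step 6: union(0, 14) -> merged; set of 0 now {0, 2, 3, 14}
Step 7: union(3, 1) -> merged; set of 3 now {0, 1, 2, 3, 6, 12, 14}
Step 8: union(1, 11) -> merged; set of 1 now {0, 1, 2, 3, 6, 11, 12, 14}
Step 9: union(3, 10) -> merged; set of 3 now {0, 1, 2, 3, 6, 10, 11, 12, 14}
Step 10: union(14, 12) -> already same set; set of 14 now {0, 1, 2, 3, 6, 10, 11, 12, 14}
Step 11: union(8, 7) -> merged; set of 8 now {4, 7, 8}
Step 12: union(9, 14) -> merged; set of 9 now {0, 1, 2, 3, 6, 9, 10, 11, 12, 14}
Step 13: find(0) -> no change; set of 0 is {0, 1, 2, 3, 6, 9, 10, 11, 12, 14}
Step 14: union(12, 5) -> merged; set of 12 now {0, 1, 2, 3, 5, 6, 9, 10, 11, 12, 14}
Step 15: union(8, 11) -> merged; set of 8 now {0, 1, 2, 3, 4, 5, 6, 7, 8, 9, 10, 11, 12, 14}
Step 16: union(13, 7) -> merged; set of 13 now {0, 1, 2, 3, 4, 5, 6, 7, 8, 9, 10, 11, 12, 13, 14}
Step 17: union(5, 8) -> already same set; set of 5 now {0, 1, 2, 3, 4, 5, 6, 7, 8, 9, 10, 11, 12, 13, 14}
Step 18: union(5, 2) -> already same set; set of 5 now {0, 1, 2, 3, 4, 5, 6, 7, 8, 9, 10, 11, 12, 13, 14}
Step 19: union(4, 9) -> already same set; set of 4 now {0, 1, 2, 3, 4, 5, 6, 7, 8, 9, 10, 11, 12, 13, 14}
Step 20: union(6, 13) -> already same set; set of 6 now {0, 1, 2, 3, 4, 5, 6, 7, 8, 9, 10, 11, 12, 13, 14}
Step 21: union(9, 10) -> already same set; set of 9 now {0, 1, 2, 3, 4, 5, 6, 7, 8, 9, 10, 11, 12, 13, 14}
Set of 7: {0, 1, 2, 3, 4, 5, 6, 7, 8, 9, 10, 11, 12, 13, 14}; 15 is not a member.

Answer: no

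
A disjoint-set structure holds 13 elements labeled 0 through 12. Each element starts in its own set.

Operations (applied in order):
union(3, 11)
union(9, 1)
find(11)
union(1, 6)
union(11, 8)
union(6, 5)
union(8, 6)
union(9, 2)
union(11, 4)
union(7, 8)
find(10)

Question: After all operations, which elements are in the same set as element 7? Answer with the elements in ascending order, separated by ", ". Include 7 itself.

Answer: 1, 2, 3, 4, 5, 6, 7, 8, 9, 11

Derivation:
Step 1: union(3, 11) -> merged; set of 3 now {3, 11}
Step 2: union(9, 1) -> merged; set of 9 now {1, 9}
Step 3: find(11) -> no change; set of 11 is {3, 11}
Step 4: union(1, 6) -> merged; set of 1 now {1, 6, 9}
Step 5: union(11, 8) -> merged; set of 11 now {3, 8, 11}
Step 6: union(6, 5) -> merged; set of 6 now {1, 5, 6, 9}
Step 7: union(8, 6) -> merged; set of 8 now {1, 3, 5, 6, 8, 9, 11}
Step 8: union(9, 2) -> merged; set of 9 now {1, 2, 3, 5, 6, 8, 9, 11}
Step 9: union(11, 4) -> merged; set of 11 now {1, 2, 3, 4, 5, 6, 8, 9, 11}
Step 10: union(7, 8) -> merged; set of 7 now {1, 2, 3, 4, 5, 6, 7, 8, 9, 11}
Step 11: find(10) -> no change; set of 10 is {10}
Component of 7: {1, 2, 3, 4, 5, 6, 7, 8, 9, 11}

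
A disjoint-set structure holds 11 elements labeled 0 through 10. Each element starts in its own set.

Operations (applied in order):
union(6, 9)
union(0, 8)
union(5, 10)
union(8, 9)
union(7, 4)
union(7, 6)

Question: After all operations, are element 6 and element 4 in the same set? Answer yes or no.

Answer: yes

Derivation:
Step 1: union(6, 9) -> merged; set of 6 now {6, 9}
Step 2: union(0, 8) -> merged; set of 0 now {0, 8}
Step 3: union(5, 10) -> merged; set of 5 now {5, 10}
Step 4: union(8, 9) -> merged; set of 8 now {0, 6, 8, 9}
Step 5: union(7, 4) -> merged; set of 7 now {4, 7}
Step 6: union(7, 6) -> merged; set of 7 now {0, 4, 6, 7, 8, 9}
Set of 6: {0, 4, 6, 7, 8, 9}; 4 is a member.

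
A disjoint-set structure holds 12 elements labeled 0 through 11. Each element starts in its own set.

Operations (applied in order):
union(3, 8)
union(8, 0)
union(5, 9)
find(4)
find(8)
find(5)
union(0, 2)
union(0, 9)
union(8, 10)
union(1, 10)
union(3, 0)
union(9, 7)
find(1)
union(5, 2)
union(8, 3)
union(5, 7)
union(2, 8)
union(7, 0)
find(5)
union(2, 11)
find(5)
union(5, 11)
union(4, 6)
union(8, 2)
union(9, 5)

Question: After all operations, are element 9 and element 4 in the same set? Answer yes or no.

Answer: no

Derivation:
Step 1: union(3, 8) -> merged; set of 3 now {3, 8}
Step 2: union(8, 0) -> merged; set of 8 now {0, 3, 8}
Step 3: union(5, 9) -> merged; set of 5 now {5, 9}
Step 4: find(4) -> no change; set of 4 is {4}
Step 5: find(8) -> no change; set of 8 is {0, 3, 8}
Step 6: find(5) -> no change; set of 5 is {5, 9}
Step 7: union(0, 2) -> merged; set of 0 now {0, 2, 3, 8}
Step 8: union(0, 9) -> merged; set of 0 now {0, 2, 3, 5, 8, 9}
Step 9: union(8, 10) -> merged; set of 8 now {0, 2, 3, 5, 8, 9, 10}
Step 10: union(1, 10) -> merged; set of 1 now {0, 1, 2, 3, 5, 8, 9, 10}
Step 11: union(3, 0) -> already same set; set of 3 now {0, 1, 2, 3, 5, 8, 9, 10}
Step 12: union(9, 7) -> merged; set of 9 now {0, 1, 2, 3, 5, 7, 8, 9, 10}
Step 13: find(1) -> no change; set of 1 is {0, 1, 2, 3, 5, 7, 8, 9, 10}
Step 14: union(5, 2) -> already same set; set of 5 now {0, 1, 2, 3, 5, 7, 8, 9, 10}
Step 15: union(8, 3) -> already same set; set of 8 now {0, 1, 2, 3, 5, 7, 8, 9, 10}
Step 16: union(5, 7) -> already same set; set of 5 now {0, 1, 2, 3, 5, 7, 8, 9, 10}
Step 17: union(2, 8) -> already same set; set of 2 now {0, 1, 2, 3, 5, 7, 8, 9, 10}
Step 18: union(7, 0) -> already same set; set of 7 now {0, 1, 2, 3, 5, 7, 8, 9, 10}
Step 19: find(5) -> no change; set of 5 is {0, 1, 2, 3, 5, 7, 8, 9, 10}
Step 20: union(2, 11) -> merged; set of 2 now {0, 1, 2, 3, 5, 7, 8, 9, 10, 11}
Step 21: find(5) -> no change; set of 5 is {0, 1, 2, 3, 5, 7, 8, 9, 10, 11}
Step 22: union(5, 11) -> already same set; set of 5 now {0, 1, 2, 3, 5, 7, 8, 9, 10, 11}
Step 23: union(4, 6) -> merged; set of 4 now {4, 6}
Step 24: union(8, 2) -> already same set; set of 8 now {0, 1, 2, 3, 5, 7, 8, 9, 10, 11}
Step 25: union(9, 5) -> already same set; set of 9 now {0, 1, 2, 3, 5, 7, 8, 9, 10, 11}
Set of 9: {0, 1, 2, 3, 5, 7, 8, 9, 10, 11}; 4 is not a member.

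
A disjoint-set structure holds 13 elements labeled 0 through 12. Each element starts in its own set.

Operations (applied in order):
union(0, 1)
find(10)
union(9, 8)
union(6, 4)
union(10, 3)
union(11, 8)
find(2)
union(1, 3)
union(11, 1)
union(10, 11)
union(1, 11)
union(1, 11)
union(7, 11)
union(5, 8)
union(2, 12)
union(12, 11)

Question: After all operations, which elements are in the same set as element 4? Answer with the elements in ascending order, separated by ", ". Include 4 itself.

Step 1: union(0, 1) -> merged; set of 0 now {0, 1}
Step 2: find(10) -> no change; set of 10 is {10}
Step 3: union(9, 8) -> merged; set of 9 now {8, 9}
Step 4: union(6, 4) -> merged; set of 6 now {4, 6}
Step 5: union(10, 3) -> merged; set of 10 now {3, 10}
Step 6: union(11, 8) -> merged; set of 11 now {8, 9, 11}
Step 7: find(2) -> no change; set of 2 is {2}
Step 8: union(1, 3) -> merged; set of 1 now {0, 1, 3, 10}
Step 9: union(11, 1) -> merged; set of 11 now {0, 1, 3, 8, 9, 10, 11}
Step 10: union(10, 11) -> already same set; set of 10 now {0, 1, 3, 8, 9, 10, 11}
Step 11: union(1, 11) -> already same set; set of 1 now {0, 1, 3, 8, 9, 10, 11}
Step 12: union(1, 11) -> already same set; set of 1 now {0, 1, 3, 8, 9, 10, 11}
Step 13: union(7, 11) -> merged; set of 7 now {0, 1, 3, 7, 8, 9, 10, 11}
Step 14: union(5, 8) -> merged; set of 5 now {0, 1, 3, 5, 7, 8, 9, 10, 11}
Step 15: union(2, 12) -> merged; set of 2 now {2, 12}
Step 16: union(12, 11) -> merged; set of 12 now {0, 1, 2, 3, 5, 7, 8, 9, 10, 11, 12}
Component of 4: {4, 6}

Answer: 4, 6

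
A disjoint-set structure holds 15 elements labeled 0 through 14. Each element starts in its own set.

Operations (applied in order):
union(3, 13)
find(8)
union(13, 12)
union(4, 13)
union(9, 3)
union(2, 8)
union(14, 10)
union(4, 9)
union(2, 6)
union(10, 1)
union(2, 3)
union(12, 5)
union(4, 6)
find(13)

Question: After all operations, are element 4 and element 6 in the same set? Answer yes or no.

Step 1: union(3, 13) -> merged; set of 3 now {3, 13}
Step 2: find(8) -> no change; set of 8 is {8}
Step 3: union(13, 12) -> merged; set of 13 now {3, 12, 13}
Step 4: union(4, 13) -> merged; set of 4 now {3, 4, 12, 13}
Step 5: union(9, 3) -> merged; set of 9 now {3, 4, 9, 12, 13}
Step 6: union(2, 8) -> merged; set of 2 now {2, 8}
Step 7: union(14, 10) -> merged; set of 14 now {10, 14}
Step 8: union(4, 9) -> already same set; set of 4 now {3, 4, 9, 12, 13}
Step 9: union(2, 6) -> merged; set of 2 now {2, 6, 8}
Step 10: union(10, 1) -> merged; set of 10 now {1, 10, 14}
Step 11: union(2, 3) -> merged; set of 2 now {2, 3, 4, 6, 8, 9, 12, 13}
Step 12: union(12, 5) -> merged; set of 12 now {2, 3, 4, 5, 6, 8, 9, 12, 13}
Step 13: union(4, 6) -> already same set; set of 4 now {2, 3, 4, 5, 6, 8, 9, 12, 13}
Step 14: find(13) -> no change; set of 13 is {2, 3, 4, 5, 6, 8, 9, 12, 13}
Set of 4: {2, 3, 4, 5, 6, 8, 9, 12, 13}; 6 is a member.

Answer: yes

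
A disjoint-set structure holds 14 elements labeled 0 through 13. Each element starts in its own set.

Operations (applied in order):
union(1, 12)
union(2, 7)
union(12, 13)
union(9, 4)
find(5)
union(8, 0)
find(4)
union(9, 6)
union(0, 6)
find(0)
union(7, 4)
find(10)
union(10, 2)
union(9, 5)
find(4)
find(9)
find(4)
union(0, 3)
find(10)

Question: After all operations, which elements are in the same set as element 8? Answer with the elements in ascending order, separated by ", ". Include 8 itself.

Step 1: union(1, 12) -> merged; set of 1 now {1, 12}
Step 2: union(2, 7) -> merged; set of 2 now {2, 7}
Step 3: union(12, 13) -> merged; set of 12 now {1, 12, 13}
Step 4: union(9, 4) -> merged; set of 9 now {4, 9}
Step 5: find(5) -> no change; set of 5 is {5}
Step 6: union(8, 0) -> merged; set of 8 now {0, 8}
Step 7: find(4) -> no change; set of 4 is {4, 9}
Step 8: union(9, 6) -> merged; set of 9 now {4, 6, 9}
Step 9: union(0, 6) -> merged; set of 0 now {0, 4, 6, 8, 9}
Step 10: find(0) -> no change; set of 0 is {0, 4, 6, 8, 9}
Step 11: union(7, 4) -> merged; set of 7 now {0, 2, 4, 6, 7, 8, 9}
Step 12: find(10) -> no change; set of 10 is {10}
Step 13: union(10, 2) -> merged; set of 10 now {0, 2, 4, 6, 7, 8, 9, 10}
Step 14: union(9, 5) -> merged; set of 9 now {0, 2, 4, 5, 6, 7, 8, 9, 10}
Step 15: find(4) -> no change; set of 4 is {0, 2, 4, 5, 6, 7, 8, 9, 10}
Step 16: find(9) -> no change; set of 9 is {0, 2, 4, 5, 6, 7, 8, 9, 10}
Step 17: find(4) -> no change; set of 4 is {0, 2, 4, 5, 6, 7, 8, 9, 10}
Step 18: union(0, 3) -> merged; set of 0 now {0, 2, 3, 4, 5, 6, 7, 8, 9, 10}
Step 19: find(10) -> no change; set of 10 is {0, 2, 3, 4, 5, 6, 7, 8, 9, 10}
Component of 8: {0, 2, 3, 4, 5, 6, 7, 8, 9, 10}

Answer: 0, 2, 3, 4, 5, 6, 7, 8, 9, 10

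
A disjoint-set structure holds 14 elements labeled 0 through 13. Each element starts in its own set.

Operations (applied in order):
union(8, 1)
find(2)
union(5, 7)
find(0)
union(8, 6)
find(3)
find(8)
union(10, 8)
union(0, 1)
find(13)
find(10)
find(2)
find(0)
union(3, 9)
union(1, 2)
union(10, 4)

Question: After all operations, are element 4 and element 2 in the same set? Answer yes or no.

Step 1: union(8, 1) -> merged; set of 8 now {1, 8}
Step 2: find(2) -> no change; set of 2 is {2}
Step 3: union(5, 7) -> merged; set of 5 now {5, 7}
Step 4: find(0) -> no change; set of 0 is {0}
Step 5: union(8, 6) -> merged; set of 8 now {1, 6, 8}
Step 6: find(3) -> no change; set of 3 is {3}
Step 7: find(8) -> no change; set of 8 is {1, 6, 8}
Step 8: union(10, 8) -> merged; set of 10 now {1, 6, 8, 10}
Step 9: union(0, 1) -> merged; set of 0 now {0, 1, 6, 8, 10}
Step 10: find(13) -> no change; set of 13 is {13}
Step 11: find(10) -> no change; set of 10 is {0, 1, 6, 8, 10}
Step 12: find(2) -> no change; set of 2 is {2}
Step 13: find(0) -> no change; set of 0 is {0, 1, 6, 8, 10}
Step 14: union(3, 9) -> merged; set of 3 now {3, 9}
Step 15: union(1, 2) -> merged; set of 1 now {0, 1, 2, 6, 8, 10}
Step 16: union(10, 4) -> merged; set of 10 now {0, 1, 2, 4, 6, 8, 10}
Set of 4: {0, 1, 2, 4, 6, 8, 10}; 2 is a member.

Answer: yes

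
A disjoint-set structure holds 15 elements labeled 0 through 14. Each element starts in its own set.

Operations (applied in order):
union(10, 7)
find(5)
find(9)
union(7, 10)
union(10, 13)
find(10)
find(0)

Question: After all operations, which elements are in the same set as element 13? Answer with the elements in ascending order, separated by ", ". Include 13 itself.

Answer: 7, 10, 13

Derivation:
Step 1: union(10, 7) -> merged; set of 10 now {7, 10}
Step 2: find(5) -> no change; set of 5 is {5}
Step 3: find(9) -> no change; set of 9 is {9}
Step 4: union(7, 10) -> already same set; set of 7 now {7, 10}
Step 5: union(10, 13) -> merged; set of 10 now {7, 10, 13}
Step 6: find(10) -> no change; set of 10 is {7, 10, 13}
Step 7: find(0) -> no change; set of 0 is {0}
Component of 13: {7, 10, 13}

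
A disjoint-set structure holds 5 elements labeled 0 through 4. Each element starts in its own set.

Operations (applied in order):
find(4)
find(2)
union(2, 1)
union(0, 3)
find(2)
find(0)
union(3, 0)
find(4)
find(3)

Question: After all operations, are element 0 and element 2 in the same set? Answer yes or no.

Step 1: find(4) -> no change; set of 4 is {4}
Step 2: find(2) -> no change; set of 2 is {2}
Step 3: union(2, 1) -> merged; set of 2 now {1, 2}
Step 4: union(0, 3) -> merged; set of 0 now {0, 3}
Step 5: find(2) -> no change; set of 2 is {1, 2}
Step 6: find(0) -> no change; set of 0 is {0, 3}
Step 7: union(3, 0) -> already same set; set of 3 now {0, 3}
Step 8: find(4) -> no change; set of 4 is {4}
Step 9: find(3) -> no change; set of 3 is {0, 3}
Set of 0: {0, 3}; 2 is not a member.

Answer: no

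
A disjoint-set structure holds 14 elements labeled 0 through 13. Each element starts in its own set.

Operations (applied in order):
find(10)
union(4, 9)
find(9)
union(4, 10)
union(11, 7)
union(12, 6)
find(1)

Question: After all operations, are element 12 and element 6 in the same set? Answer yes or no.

Step 1: find(10) -> no change; set of 10 is {10}
Step 2: union(4, 9) -> merged; set of 4 now {4, 9}
Step 3: find(9) -> no change; set of 9 is {4, 9}
Step 4: union(4, 10) -> merged; set of 4 now {4, 9, 10}
Step 5: union(11, 7) -> merged; set of 11 now {7, 11}
Step 6: union(12, 6) -> merged; set of 12 now {6, 12}
Step 7: find(1) -> no change; set of 1 is {1}
Set of 12: {6, 12}; 6 is a member.

Answer: yes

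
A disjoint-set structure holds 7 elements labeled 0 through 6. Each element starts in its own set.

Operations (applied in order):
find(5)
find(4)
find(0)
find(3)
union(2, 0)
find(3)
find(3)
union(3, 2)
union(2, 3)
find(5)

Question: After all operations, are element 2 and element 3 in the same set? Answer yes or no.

Answer: yes

Derivation:
Step 1: find(5) -> no change; set of 5 is {5}
Step 2: find(4) -> no change; set of 4 is {4}
Step 3: find(0) -> no change; set of 0 is {0}
Step 4: find(3) -> no change; set of 3 is {3}
Step 5: union(2, 0) -> merged; set of 2 now {0, 2}
Step 6: find(3) -> no change; set of 3 is {3}
Step 7: find(3) -> no change; set of 3 is {3}
Step 8: union(3, 2) -> merged; set of 3 now {0, 2, 3}
Step 9: union(2, 3) -> already same set; set of 2 now {0, 2, 3}
Step 10: find(5) -> no change; set of 5 is {5}
Set of 2: {0, 2, 3}; 3 is a member.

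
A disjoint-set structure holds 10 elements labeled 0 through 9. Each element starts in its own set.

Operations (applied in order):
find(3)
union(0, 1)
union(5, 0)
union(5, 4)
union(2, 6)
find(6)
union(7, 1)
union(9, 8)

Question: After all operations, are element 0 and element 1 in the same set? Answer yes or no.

Step 1: find(3) -> no change; set of 3 is {3}
Step 2: union(0, 1) -> merged; set of 0 now {0, 1}
Step 3: union(5, 0) -> merged; set of 5 now {0, 1, 5}
Step 4: union(5, 4) -> merged; set of 5 now {0, 1, 4, 5}
Step 5: union(2, 6) -> merged; set of 2 now {2, 6}
Step 6: find(6) -> no change; set of 6 is {2, 6}
Step 7: union(7, 1) -> merged; set of 7 now {0, 1, 4, 5, 7}
Step 8: union(9, 8) -> merged; set of 9 now {8, 9}
Set of 0: {0, 1, 4, 5, 7}; 1 is a member.

Answer: yes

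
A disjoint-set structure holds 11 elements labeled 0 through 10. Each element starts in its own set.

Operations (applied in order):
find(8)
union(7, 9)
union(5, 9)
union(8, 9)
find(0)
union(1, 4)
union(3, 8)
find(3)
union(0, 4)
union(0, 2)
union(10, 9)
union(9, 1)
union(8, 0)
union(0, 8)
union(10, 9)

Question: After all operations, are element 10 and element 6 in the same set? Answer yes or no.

Answer: no

Derivation:
Step 1: find(8) -> no change; set of 8 is {8}
Step 2: union(7, 9) -> merged; set of 7 now {7, 9}
Step 3: union(5, 9) -> merged; set of 5 now {5, 7, 9}
Step 4: union(8, 9) -> merged; set of 8 now {5, 7, 8, 9}
Step 5: find(0) -> no change; set of 0 is {0}
Step 6: union(1, 4) -> merged; set of 1 now {1, 4}
Step 7: union(3, 8) -> merged; set of 3 now {3, 5, 7, 8, 9}
Step 8: find(3) -> no change; set of 3 is {3, 5, 7, 8, 9}
Step 9: union(0, 4) -> merged; set of 0 now {0, 1, 4}
Step 10: union(0, 2) -> merged; set of 0 now {0, 1, 2, 4}
Step 11: union(10, 9) -> merged; set of 10 now {3, 5, 7, 8, 9, 10}
Step 12: union(9, 1) -> merged; set of 9 now {0, 1, 2, 3, 4, 5, 7, 8, 9, 10}
Step 13: union(8, 0) -> already same set; set of 8 now {0, 1, 2, 3, 4, 5, 7, 8, 9, 10}
Step 14: union(0, 8) -> already same set; set of 0 now {0, 1, 2, 3, 4, 5, 7, 8, 9, 10}
Step 15: union(10, 9) -> already same set; set of 10 now {0, 1, 2, 3, 4, 5, 7, 8, 9, 10}
Set of 10: {0, 1, 2, 3, 4, 5, 7, 8, 9, 10}; 6 is not a member.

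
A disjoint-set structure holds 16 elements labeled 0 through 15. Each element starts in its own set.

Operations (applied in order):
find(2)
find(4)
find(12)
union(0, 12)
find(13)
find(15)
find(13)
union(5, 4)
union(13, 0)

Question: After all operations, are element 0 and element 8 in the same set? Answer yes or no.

Step 1: find(2) -> no change; set of 2 is {2}
Step 2: find(4) -> no change; set of 4 is {4}
Step 3: find(12) -> no change; set of 12 is {12}
Step 4: union(0, 12) -> merged; set of 0 now {0, 12}
Step 5: find(13) -> no change; set of 13 is {13}
Step 6: find(15) -> no change; set of 15 is {15}
Step 7: find(13) -> no change; set of 13 is {13}
Step 8: union(5, 4) -> merged; set of 5 now {4, 5}
Step 9: union(13, 0) -> merged; set of 13 now {0, 12, 13}
Set of 0: {0, 12, 13}; 8 is not a member.

Answer: no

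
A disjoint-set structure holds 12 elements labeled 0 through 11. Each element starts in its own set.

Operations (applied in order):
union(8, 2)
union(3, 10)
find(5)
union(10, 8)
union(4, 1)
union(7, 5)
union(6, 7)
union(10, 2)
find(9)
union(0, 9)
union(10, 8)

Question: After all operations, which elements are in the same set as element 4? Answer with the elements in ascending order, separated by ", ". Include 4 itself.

Step 1: union(8, 2) -> merged; set of 8 now {2, 8}
Step 2: union(3, 10) -> merged; set of 3 now {3, 10}
Step 3: find(5) -> no change; set of 5 is {5}
Step 4: union(10, 8) -> merged; set of 10 now {2, 3, 8, 10}
Step 5: union(4, 1) -> merged; set of 4 now {1, 4}
Step 6: union(7, 5) -> merged; set of 7 now {5, 7}
Step 7: union(6, 7) -> merged; set of 6 now {5, 6, 7}
Step 8: union(10, 2) -> already same set; set of 10 now {2, 3, 8, 10}
Step 9: find(9) -> no change; set of 9 is {9}
Step 10: union(0, 9) -> merged; set of 0 now {0, 9}
Step 11: union(10, 8) -> already same set; set of 10 now {2, 3, 8, 10}
Component of 4: {1, 4}

Answer: 1, 4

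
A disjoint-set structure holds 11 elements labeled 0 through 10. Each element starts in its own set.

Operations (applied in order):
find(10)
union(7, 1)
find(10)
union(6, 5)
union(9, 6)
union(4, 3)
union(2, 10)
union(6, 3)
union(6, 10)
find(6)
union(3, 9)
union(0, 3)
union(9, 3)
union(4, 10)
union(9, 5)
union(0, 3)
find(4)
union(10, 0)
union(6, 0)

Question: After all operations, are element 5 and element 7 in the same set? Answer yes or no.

Answer: no

Derivation:
Step 1: find(10) -> no change; set of 10 is {10}
Step 2: union(7, 1) -> merged; set of 7 now {1, 7}
Step 3: find(10) -> no change; set of 10 is {10}
Step 4: union(6, 5) -> merged; set of 6 now {5, 6}
Step 5: union(9, 6) -> merged; set of 9 now {5, 6, 9}
Step 6: union(4, 3) -> merged; set of 4 now {3, 4}
Step 7: union(2, 10) -> merged; set of 2 now {2, 10}
Step 8: union(6, 3) -> merged; set of 6 now {3, 4, 5, 6, 9}
Step 9: union(6, 10) -> merged; set of 6 now {2, 3, 4, 5, 6, 9, 10}
Step 10: find(6) -> no change; set of 6 is {2, 3, 4, 5, 6, 9, 10}
Step 11: union(3, 9) -> already same set; set of 3 now {2, 3, 4, 5, 6, 9, 10}
Step 12: union(0, 3) -> merged; set of 0 now {0, 2, 3, 4, 5, 6, 9, 10}
Step 13: union(9, 3) -> already same set; set of 9 now {0, 2, 3, 4, 5, 6, 9, 10}
Step 14: union(4, 10) -> already same set; set of 4 now {0, 2, 3, 4, 5, 6, 9, 10}
Step 15: union(9, 5) -> already same set; set of 9 now {0, 2, 3, 4, 5, 6, 9, 10}
Step 16: union(0, 3) -> already same set; set of 0 now {0, 2, 3, 4, 5, 6, 9, 10}
Step 17: find(4) -> no change; set of 4 is {0, 2, 3, 4, 5, 6, 9, 10}
Step 18: union(10, 0) -> already same set; set of 10 now {0, 2, 3, 4, 5, 6, 9, 10}
Step 19: union(6, 0) -> already same set; set of 6 now {0, 2, 3, 4, 5, 6, 9, 10}
Set of 5: {0, 2, 3, 4, 5, 6, 9, 10}; 7 is not a member.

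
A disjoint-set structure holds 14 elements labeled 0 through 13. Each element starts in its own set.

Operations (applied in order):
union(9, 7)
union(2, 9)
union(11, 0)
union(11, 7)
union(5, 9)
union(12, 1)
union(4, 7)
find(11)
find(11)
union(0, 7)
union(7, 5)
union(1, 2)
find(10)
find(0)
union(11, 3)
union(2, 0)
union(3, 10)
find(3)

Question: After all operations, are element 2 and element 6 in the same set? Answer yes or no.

Answer: no

Derivation:
Step 1: union(9, 7) -> merged; set of 9 now {7, 9}
Step 2: union(2, 9) -> merged; set of 2 now {2, 7, 9}
Step 3: union(11, 0) -> merged; set of 11 now {0, 11}
Step 4: union(11, 7) -> merged; set of 11 now {0, 2, 7, 9, 11}
Step 5: union(5, 9) -> merged; set of 5 now {0, 2, 5, 7, 9, 11}
Step 6: union(12, 1) -> merged; set of 12 now {1, 12}
Step 7: union(4, 7) -> merged; set of 4 now {0, 2, 4, 5, 7, 9, 11}
Step 8: find(11) -> no change; set of 11 is {0, 2, 4, 5, 7, 9, 11}
Step 9: find(11) -> no change; set of 11 is {0, 2, 4, 5, 7, 9, 11}
Step 10: union(0, 7) -> already same set; set of 0 now {0, 2, 4, 5, 7, 9, 11}
Step 11: union(7, 5) -> already same set; set of 7 now {0, 2, 4, 5, 7, 9, 11}
Step 12: union(1, 2) -> merged; set of 1 now {0, 1, 2, 4, 5, 7, 9, 11, 12}
Step 13: find(10) -> no change; set of 10 is {10}
Step 14: find(0) -> no change; set of 0 is {0, 1, 2, 4, 5, 7, 9, 11, 12}
Step 15: union(11, 3) -> merged; set of 11 now {0, 1, 2, 3, 4, 5, 7, 9, 11, 12}
Step 16: union(2, 0) -> already same set; set of 2 now {0, 1, 2, 3, 4, 5, 7, 9, 11, 12}
Step 17: union(3, 10) -> merged; set of 3 now {0, 1, 2, 3, 4, 5, 7, 9, 10, 11, 12}
Step 18: find(3) -> no change; set of 3 is {0, 1, 2, 3, 4, 5, 7, 9, 10, 11, 12}
Set of 2: {0, 1, 2, 3, 4, 5, 7, 9, 10, 11, 12}; 6 is not a member.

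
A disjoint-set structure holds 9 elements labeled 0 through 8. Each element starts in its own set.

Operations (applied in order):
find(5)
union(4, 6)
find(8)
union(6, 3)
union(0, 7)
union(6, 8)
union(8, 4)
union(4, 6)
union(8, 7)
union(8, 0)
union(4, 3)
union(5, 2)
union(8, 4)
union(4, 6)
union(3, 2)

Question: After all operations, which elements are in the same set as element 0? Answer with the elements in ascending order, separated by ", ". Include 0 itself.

Step 1: find(5) -> no change; set of 5 is {5}
Step 2: union(4, 6) -> merged; set of 4 now {4, 6}
Step 3: find(8) -> no change; set of 8 is {8}
Step 4: union(6, 3) -> merged; set of 6 now {3, 4, 6}
Step 5: union(0, 7) -> merged; set of 0 now {0, 7}
Step 6: union(6, 8) -> merged; set of 6 now {3, 4, 6, 8}
Step 7: union(8, 4) -> already same set; set of 8 now {3, 4, 6, 8}
Step 8: union(4, 6) -> already same set; set of 4 now {3, 4, 6, 8}
Step 9: union(8, 7) -> merged; set of 8 now {0, 3, 4, 6, 7, 8}
Step 10: union(8, 0) -> already same set; set of 8 now {0, 3, 4, 6, 7, 8}
Step 11: union(4, 3) -> already same set; set of 4 now {0, 3, 4, 6, 7, 8}
Step 12: union(5, 2) -> merged; set of 5 now {2, 5}
Step 13: union(8, 4) -> already same set; set of 8 now {0, 3, 4, 6, 7, 8}
Step 14: union(4, 6) -> already same set; set of 4 now {0, 3, 4, 6, 7, 8}
Step 15: union(3, 2) -> merged; set of 3 now {0, 2, 3, 4, 5, 6, 7, 8}
Component of 0: {0, 2, 3, 4, 5, 6, 7, 8}

Answer: 0, 2, 3, 4, 5, 6, 7, 8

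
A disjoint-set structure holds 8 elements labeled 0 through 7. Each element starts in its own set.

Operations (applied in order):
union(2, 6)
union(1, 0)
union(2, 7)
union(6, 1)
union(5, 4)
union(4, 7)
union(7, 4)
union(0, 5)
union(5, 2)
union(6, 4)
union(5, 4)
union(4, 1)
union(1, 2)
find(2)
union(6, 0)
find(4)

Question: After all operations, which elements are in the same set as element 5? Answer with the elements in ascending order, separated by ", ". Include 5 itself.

Answer: 0, 1, 2, 4, 5, 6, 7

Derivation:
Step 1: union(2, 6) -> merged; set of 2 now {2, 6}
Step 2: union(1, 0) -> merged; set of 1 now {0, 1}
Step 3: union(2, 7) -> merged; set of 2 now {2, 6, 7}
Step 4: union(6, 1) -> merged; set of 6 now {0, 1, 2, 6, 7}
Step 5: union(5, 4) -> merged; set of 5 now {4, 5}
Step 6: union(4, 7) -> merged; set of 4 now {0, 1, 2, 4, 5, 6, 7}
Step 7: union(7, 4) -> already same set; set of 7 now {0, 1, 2, 4, 5, 6, 7}
Step 8: union(0, 5) -> already same set; set of 0 now {0, 1, 2, 4, 5, 6, 7}
Step 9: union(5, 2) -> already same set; set of 5 now {0, 1, 2, 4, 5, 6, 7}
Step 10: union(6, 4) -> already same set; set of 6 now {0, 1, 2, 4, 5, 6, 7}
Step 11: union(5, 4) -> already same set; set of 5 now {0, 1, 2, 4, 5, 6, 7}
Step 12: union(4, 1) -> already same set; set of 4 now {0, 1, 2, 4, 5, 6, 7}
Step 13: union(1, 2) -> already same set; set of 1 now {0, 1, 2, 4, 5, 6, 7}
Step 14: find(2) -> no change; set of 2 is {0, 1, 2, 4, 5, 6, 7}
Step 15: union(6, 0) -> already same set; set of 6 now {0, 1, 2, 4, 5, 6, 7}
Step 16: find(4) -> no change; set of 4 is {0, 1, 2, 4, 5, 6, 7}
Component of 5: {0, 1, 2, 4, 5, 6, 7}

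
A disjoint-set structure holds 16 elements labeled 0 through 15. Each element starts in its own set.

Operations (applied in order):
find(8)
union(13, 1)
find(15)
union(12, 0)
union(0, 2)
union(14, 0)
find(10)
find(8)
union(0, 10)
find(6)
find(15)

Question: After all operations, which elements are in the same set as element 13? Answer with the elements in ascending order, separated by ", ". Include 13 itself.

Step 1: find(8) -> no change; set of 8 is {8}
Step 2: union(13, 1) -> merged; set of 13 now {1, 13}
Step 3: find(15) -> no change; set of 15 is {15}
Step 4: union(12, 0) -> merged; set of 12 now {0, 12}
Step 5: union(0, 2) -> merged; set of 0 now {0, 2, 12}
Step 6: union(14, 0) -> merged; set of 14 now {0, 2, 12, 14}
Step 7: find(10) -> no change; set of 10 is {10}
Step 8: find(8) -> no change; set of 8 is {8}
Step 9: union(0, 10) -> merged; set of 0 now {0, 2, 10, 12, 14}
Step 10: find(6) -> no change; set of 6 is {6}
Step 11: find(15) -> no change; set of 15 is {15}
Component of 13: {1, 13}

Answer: 1, 13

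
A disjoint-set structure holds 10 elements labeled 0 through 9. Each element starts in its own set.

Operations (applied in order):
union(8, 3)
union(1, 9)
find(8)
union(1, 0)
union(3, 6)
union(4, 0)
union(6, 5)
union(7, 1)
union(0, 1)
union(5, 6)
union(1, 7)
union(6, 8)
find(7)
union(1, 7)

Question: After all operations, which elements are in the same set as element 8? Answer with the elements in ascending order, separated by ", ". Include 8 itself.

Answer: 3, 5, 6, 8

Derivation:
Step 1: union(8, 3) -> merged; set of 8 now {3, 8}
Step 2: union(1, 9) -> merged; set of 1 now {1, 9}
Step 3: find(8) -> no change; set of 8 is {3, 8}
Step 4: union(1, 0) -> merged; set of 1 now {0, 1, 9}
Step 5: union(3, 6) -> merged; set of 3 now {3, 6, 8}
Step 6: union(4, 0) -> merged; set of 4 now {0, 1, 4, 9}
Step 7: union(6, 5) -> merged; set of 6 now {3, 5, 6, 8}
Step 8: union(7, 1) -> merged; set of 7 now {0, 1, 4, 7, 9}
Step 9: union(0, 1) -> already same set; set of 0 now {0, 1, 4, 7, 9}
Step 10: union(5, 6) -> already same set; set of 5 now {3, 5, 6, 8}
Step 11: union(1, 7) -> already same set; set of 1 now {0, 1, 4, 7, 9}
Step 12: union(6, 8) -> already same set; set of 6 now {3, 5, 6, 8}
Step 13: find(7) -> no change; set of 7 is {0, 1, 4, 7, 9}
Step 14: union(1, 7) -> already same set; set of 1 now {0, 1, 4, 7, 9}
Component of 8: {3, 5, 6, 8}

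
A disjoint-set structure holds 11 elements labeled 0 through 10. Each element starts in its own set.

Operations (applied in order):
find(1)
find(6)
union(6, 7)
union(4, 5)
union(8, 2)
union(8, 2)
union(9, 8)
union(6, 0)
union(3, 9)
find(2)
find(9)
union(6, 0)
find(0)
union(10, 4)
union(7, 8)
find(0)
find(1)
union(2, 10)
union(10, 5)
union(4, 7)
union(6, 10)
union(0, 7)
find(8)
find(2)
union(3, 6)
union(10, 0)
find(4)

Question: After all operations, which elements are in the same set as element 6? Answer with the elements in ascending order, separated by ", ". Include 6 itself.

Step 1: find(1) -> no change; set of 1 is {1}
Step 2: find(6) -> no change; set of 6 is {6}
Step 3: union(6, 7) -> merged; set of 6 now {6, 7}
Step 4: union(4, 5) -> merged; set of 4 now {4, 5}
Step 5: union(8, 2) -> merged; set of 8 now {2, 8}
Step 6: union(8, 2) -> already same set; set of 8 now {2, 8}
Step 7: union(9, 8) -> merged; set of 9 now {2, 8, 9}
Step 8: union(6, 0) -> merged; set of 6 now {0, 6, 7}
Step 9: union(3, 9) -> merged; set of 3 now {2, 3, 8, 9}
Step 10: find(2) -> no change; set of 2 is {2, 3, 8, 9}
Step 11: find(9) -> no change; set of 9 is {2, 3, 8, 9}
Step 12: union(6, 0) -> already same set; set of 6 now {0, 6, 7}
Step 13: find(0) -> no change; set of 0 is {0, 6, 7}
Step 14: union(10, 4) -> merged; set of 10 now {4, 5, 10}
Step 15: union(7, 8) -> merged; set of 7 now {0, 2, 3, 6, 7, 8, 9}
Step 16: find(0) -> no change; set of 0 is {0, 2, 3, 6, 7, 8, 9}
Step 17: find(1) -> no change; set of 1 is {1}
Step 18: union(2, 10) -> merged; set of 2 now {0, 2, 3, 4, 5, 6, 7, 8, 9, 10}
Step 19: union(10, 5) -> already same set; set of 10 now {0, 2, 3, 4, 5, 6, 7, 8, 9, 10}
Step 20: union(4, 7) -> already same set; set of 4 now {0, 2, 3, 4, 5, 6, 7, 8, 9, 10}
Step 21: union(6, 10) -> already same set; set of 6 now {0, 2, 3, 4, 5, 6, 7, 8, 9, 10}
Step 22: union(0, 7) -> already same set; set of 0 now {0, 2, 3, 4, 5, 6, 7, 8, 9, 10}
Step 23: find(8) -> no change; set of 8 is {0, 2, 3, 4, 5, 6, 7, 8, 9, 10}
Step 24: find(2) -> no change; set of 2 is {0, 2, 3, 4, 5, 6, 7, 8, 9, 10}
Step 25: union(3, 6) -> already same set; set of 3 now {0, 2, 3, 4, 5, 6, 7, 8, 9, 10}
Step 26: union(10, 0) -> already same set; set of 10 now {0, 2, 3, 4, 5, 6, 7, 8, 9, 10}
Step 27: find(4) -> no change; set of 4 is {0, 2, 3, 4, 5, 6, 7, 8, 9, 10}
Component of 6: {0, 2, 3, 4, 5, 6, 7, 8, 9, 10}

Answer: 0, 2, 3, 4, 5, 6, 7, 8, 9, 10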